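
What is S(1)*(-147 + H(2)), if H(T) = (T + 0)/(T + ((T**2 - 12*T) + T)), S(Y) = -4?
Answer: 1177/2 ≈ 588.50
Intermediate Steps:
H(T) = T/(T**2 - 10*T) (H(T) = T/(T + (T**2 - 11*T)) = T/(T**2 - 10*T))
S(1)*(-147 + H(2)) = -4*(-147 + 1/(-10 + 2)) = -4*(-147 + 1/(-8)) = -4*(-147 - 1/8) = -4*(-1177/8) = 1177/2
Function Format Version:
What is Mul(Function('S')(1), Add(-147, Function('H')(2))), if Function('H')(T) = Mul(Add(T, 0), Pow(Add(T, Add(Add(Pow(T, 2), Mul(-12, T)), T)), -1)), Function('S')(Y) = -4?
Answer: Rational(1177, 2) ≈ 588.50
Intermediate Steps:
Function('H')(T) = Mul(T, Pow(Add(Pow(T, 2), Mul(-10, T)), -1)) (Function('H')(T) = Mul(T, Pow(Add(T, Add(Pow(T, 2), Mul(-11, T))), -1)) = Mul(T, Pow(Add(Pow(T, 2), Mul(-10, T)), -1)))
Mul(Function('S')(1), Add(-147, Function('H')(2))) = Mul(-4, Add(-147, Pow(Add(-10, 2), -1))) = Mul(-4, Add(-147, Pow(-8, -1))) = Mul(-4, Add(-147, Rational(-1, 8))) = Mul(-4, Rational(-1177, 8)) = Rational(1177, 2)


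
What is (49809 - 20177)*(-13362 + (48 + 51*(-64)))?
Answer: -491239296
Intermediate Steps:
(49809 - 20177)*(-13362 + (48 + 51*(-64))) = 29632*(-13362 + (48 - 3264)) = 29632*(-13362 - 3216) = 29632*(-16578) = -491239296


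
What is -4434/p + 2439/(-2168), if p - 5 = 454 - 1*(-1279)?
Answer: -25557/6952 ≈ -3.6762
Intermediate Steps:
p = 1738 (p = 5 + (454 - 1*(-1279)) = 5 + (454 + 1279) = 5 + 1733 = 1738)
-4434/p + 2439/(-2168) = -4434/1738 + 2439/(-2168) = -4434*1/1738 + 2439*(-1/2168) = -2217/869 - 9/8 = -25557/6952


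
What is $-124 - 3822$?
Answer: $-3946$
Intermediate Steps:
$-124 - 3822 = -3946$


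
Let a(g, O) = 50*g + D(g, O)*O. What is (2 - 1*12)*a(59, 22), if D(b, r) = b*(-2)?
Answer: -3540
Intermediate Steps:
D(b, r) = -2*b
a(g, O) = 50*g - 2*O*g (a(g, O) = 50*g + (-2*g)*O = 50*g - 2*O*g)
(2 - 1*12)*a(59, 22) = (2 - 1*12)*(2*59*(25 - 1*22)) = (2 - 12)*(2*59*(25 - 22)) = -20*59*3 = -10*354 = -3540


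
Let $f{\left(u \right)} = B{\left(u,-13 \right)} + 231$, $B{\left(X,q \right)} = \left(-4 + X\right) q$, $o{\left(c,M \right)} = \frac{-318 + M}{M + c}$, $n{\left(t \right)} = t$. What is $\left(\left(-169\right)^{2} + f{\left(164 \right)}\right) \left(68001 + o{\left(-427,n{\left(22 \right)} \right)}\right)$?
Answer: $\frac{81740800568}{45} \approx 1.8165 \cdot 10^{9}$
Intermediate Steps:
$o{\left(c,M \right)} = \frac{-318 + M}{M + c}$
$B{\left(X,q \right)} = q \left(-4 + X\right)$
$f{\left(u \right)} = 283 - 13 u$ ($f{\left(u \right)} = - 13 \left(-4 + u\right) + 231 = \left(52 - 13 u\right) + 231 = 283 - 13 u$)
$\left(\left(-169\right)^{2} + f{\left(164 \right)}\right) \left(68001 + o{\left(-427,n{\left(22 \right)} \right)}\right) = \left(\left(-169\right)^{2} + \left(283 - 2132\right)\right) \left(68001 + \frac{-318 + 22}{22 - 427}\right) = \left(28561 + \left(283 - 2132\right)\right) \left(68001 + \frac{1}{-405} \left(-296\right)\right) = \left(28561 - 1849\right) \left(68001 - - \frac{296}{405}\right) = 26712 \left(68001 + \frac{296}{405}\right) = 26712 \cdot \frac{27540701}{405} = \frac{81740800568}{45}$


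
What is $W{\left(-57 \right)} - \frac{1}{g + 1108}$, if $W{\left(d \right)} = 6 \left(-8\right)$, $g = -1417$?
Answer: $- \frac{14831}{309} \approx -47.997$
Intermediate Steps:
$W{\left(d \right)} = -48$
$W{\left(-57 \right)} - \frac{1}{g + 1108} = -48 - \frac{1}{-1417 + 1108} = -48 - \frac{1}{-309} = -48 - - \frac{1}{309} = -48 + \frac{1}{309} = - \frac{14831}{309}$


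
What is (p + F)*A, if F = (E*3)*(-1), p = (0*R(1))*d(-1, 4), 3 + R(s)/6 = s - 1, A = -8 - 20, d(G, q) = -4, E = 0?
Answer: 0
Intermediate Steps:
A = -28
R(s) = -24 + 6*s (R(s) = -18 + 6*(s - 1) = -18 + 6*(-1 + s) = -18 + (-6 + 6*s) = -24 + 6*s)
p = 0 (p = (0*(-24 + 6*1))*(-4) = (0*(-24 + 6))*(-4) = (0*(-18))*(-4) = 0*(-4) = 0)
F = 0 (F = (0*3)*(-1) = 0*(-1) = 0)
(p + F)*A = (0 + 0)*(-28) = 0*(-28) = 0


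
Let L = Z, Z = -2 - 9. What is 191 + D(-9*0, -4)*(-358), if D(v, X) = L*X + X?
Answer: -14129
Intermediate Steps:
Z = -11
L = -11
D(v, X) = -10*X (D(v, X) = -11*X + X = -10*X)
191 + D(-9*0, -4)*(-358) = 191 - 10*(-4)*(-358) = 191 + 40*(-358) = 191 - 14320 = -14129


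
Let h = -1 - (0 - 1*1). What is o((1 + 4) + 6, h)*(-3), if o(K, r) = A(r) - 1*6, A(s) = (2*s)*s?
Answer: 18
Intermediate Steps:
A(s) = 2*s²
h = 0 (h = -1 - (0 - 1) = -1 - 1*(-1) = -1 + 1 = 0)
o(K, r) = -6 + 2*r² (o(K, r) = 2*r² - 1*6 = 2*r² - 6 = -6 + 2*r²)
o((1 + 4) + 6, h)*(-3) = (-6 + 2*0²)*(-3) = (-6 + 2*0)*(-3) = (-6 + 0)*(-3) = -6*(-3) = 18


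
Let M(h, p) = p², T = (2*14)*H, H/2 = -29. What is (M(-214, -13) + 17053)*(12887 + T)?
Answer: 193971386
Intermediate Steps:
H = -58 (H = 2*(-29) = -58)
T = -1624 (T = (2*14)*(-58) = 28*(-58) = -1624)
(M(-214, -13) + 17053)*(12887 + T) = ((-13)² + 17053)*(12887 - 1624) = (169 + 17053)*11263 = 17222*11263 = 193971386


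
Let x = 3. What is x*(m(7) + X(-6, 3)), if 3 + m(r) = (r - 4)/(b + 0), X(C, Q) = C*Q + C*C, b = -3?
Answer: 42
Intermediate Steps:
X(C, Q) = C² + C*Q (X(C, Q) = C*Q + C² = C² + C*Q)
m(r) = -5/3 - r/3 (m(r) = -3 + (r - 4)/(-3 + 0) = -3 + (-4 + r)/(-3) = -3 + (-4 + r)*(-⅓) = -3 + (4/3 - r/3) = -5/3 - r/3)
x*(m(7) + X(-6, 3)) = 3*((-5/3 - ⅓*7) - 6*(-6 + 3)) = 3*((-5/3 - 7/3) - 6*(-3)) = 3*(-4 + 18) = 3*14 = 42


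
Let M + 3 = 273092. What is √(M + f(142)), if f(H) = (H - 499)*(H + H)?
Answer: √171701 ≈ 414.37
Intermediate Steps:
M = 273089 (M = -3 + 273092 = 273089)
f(H) = 2*H*(-499 + H) (f(H) = (-499 + H)*(2*H) = 2*H*(-499 + H))
√(M + f(142)) = √(273089 + 2*142*(-499 + 142)) = √(273089 + 2*142*(-357)) = √(273089 - 101388) = √171701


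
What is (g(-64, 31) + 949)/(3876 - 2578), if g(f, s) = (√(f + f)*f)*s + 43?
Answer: 496/649 - 7936*I*√2/649 ≈ 0.76425 - 17.293*I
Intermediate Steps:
g(f, s) = 43 + s*√2*f^(3/2) (g(f, s) = (√(2*f)*f)*s + 43 = ((√2*√f)*f)*s + 43 = (√2*f^(3/2))*s + 43 = s*√2*f^(3/2) + 43 = 43 + s*√2*f^(3/2))
(g(-64, 31) + 949)/(3876 - 2578) = ((43 + 31*√2*(-64)^(3/2)) + 949)/(3876 - 2578) = ((43 + 31*√2*(-512*I)) + 949)/1298 = ((43 - 15872*I*√2) + 949)*(1/1298) = (992 - 15872*I*√2)*(1/1298) = 496/649 - 7936*I*√2/649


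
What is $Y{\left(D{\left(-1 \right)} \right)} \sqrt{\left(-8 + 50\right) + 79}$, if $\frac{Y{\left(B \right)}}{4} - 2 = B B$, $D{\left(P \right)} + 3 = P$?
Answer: $792$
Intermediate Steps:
$D{\left(P \right)} = -3 + P$
$Y{\left(B \right)} = 8 + 4 B^{2}$ ($Y{\left(B \right)} = 8 + 4 B B = 8 + 4 B^{2}$)
$Y{\left(D{\left(-1 \right)} \right)} \sqrt{\left(-8 + 50\right) + 79} = \left(8 + 4 \left(-3 - 1\right)^{2}\right) \sqrt{\left(-8 + 50\right) + 79} = \left(8 + 4 \left(-4\right)^{2}\right) \sqrt{42 + 79} = \left(8 + 4 \cdot 16\right) \sqrt{121} = \left(8 + 64\right) 11 = 72 \cdot 11 = 792$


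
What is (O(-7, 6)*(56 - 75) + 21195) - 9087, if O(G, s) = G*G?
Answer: 11177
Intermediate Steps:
O(G, s) = G²
(O(-7, 6)*(56 - 75) + 21195) - 9087 = ((-7)²*(56 - 75) + 21195) - 9087 = (49*(-19) + 21195) - 9087 = (-931 + 21195) - 9087 = 20264 - 9087 = 11177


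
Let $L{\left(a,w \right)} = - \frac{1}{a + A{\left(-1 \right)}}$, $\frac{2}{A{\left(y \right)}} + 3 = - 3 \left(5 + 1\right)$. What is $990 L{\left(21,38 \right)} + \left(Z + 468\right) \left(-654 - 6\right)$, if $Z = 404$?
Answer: $- \frac{252674070}{439} \approx -5.7557 \cdot 10^{5}$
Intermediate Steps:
$A{\left(y \right)} = - \frac{2}{21}$ ($A{\left(y \right)} = \frac{2}{-3 - 3 \left(5 + 1\right)} = \frac{2}{-3 - 18} = \frac{2}{-21} = 2 \left(- \frac{1}{21}\right) = - \frac{2}{21}$)
$L{\left(a,w \right)} = - \frac{1}{- \frac{2}{21} + a}$ ($L{\left(a,w \right)} = - \frac{1}{a - \frac{2}{21}} = - \frac{1}{- \frac{2}{21} + a}$)
$990 L{\left(21,38 \right)} + \left(Z + 468\right) \left(-654 - 6\right) = 990 \left(- \frac{21}{-2 + 21 \cdot 21}\right) + \left(404 + 468\right) \left(-654 - 6\right) = 990 \left(- \frac{21}{-2 + 441}\right) + 872 \left(-660\right) = 990 \left(- \frac{21}{439}\right) - 575520 = - \frac{20790}{439} - 575520 = - \frac{252674070}{439}$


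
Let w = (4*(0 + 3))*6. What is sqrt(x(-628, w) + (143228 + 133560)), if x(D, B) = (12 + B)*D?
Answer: 2*sqrt(56009) ≈ 473.32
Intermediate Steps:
w = 72 (w = (4*3)*6 = 12*6 = 72)
x(D, B) = D*(12 + B)
sqrt(x(-628, w) + (143228 + 133560)) = sqrt(-628*(12 + 72) + (143228 + 133560)) = sqrt(-628*84 + 276788) = sqrt(-52752 + 276788) = sqrt(224036) = 2*sqrt(56009)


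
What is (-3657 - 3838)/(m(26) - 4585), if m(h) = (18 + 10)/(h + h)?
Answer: 97435/59598 ≈ 1.6349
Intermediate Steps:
m(h) = 14/h (m(h) = 28/((2*h)) = 28*(1/(2*h)) = 14/h)
(-3657 - 3838)/(m(26) - 4585) = (-3657 - 3838)/(14/26 - 4585) = -7495/(14*(1/26) - 4585) = -7495/(7/13 - 4585) = -7495/(-59598/13) = -7495*(-13/59598) = 97435/59598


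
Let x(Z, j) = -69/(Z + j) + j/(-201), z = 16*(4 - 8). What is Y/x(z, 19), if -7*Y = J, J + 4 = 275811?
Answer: -13199335/482 ≈ -27385.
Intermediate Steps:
z = -64 (z = 16*(-4) = -64)
J = 275807 (J = -4 + 275811 = 275807)
Y = -39401 (Y = -1/7*275807 = -39401)
x(Z, j) = -69/(Z + j) - j/201 (x(Z, j) = -69/(Z + j) + j*(-1/201) = -69/(Z + j) - j/201)
Y/x(z, 19) = -39401*201*(-64 + 19)/(-13869 - 1*19**2 - 1*(-64)*19) = -39401*(-9045/(-13869 - 1*361 + 1216)) = -39401*(-9045/(-13869 - 361 + 1216)) = -39401/((1/201)*(-1/45)*(-13014)) = -39401/482/335 = -39401*335/482 = -13199335/482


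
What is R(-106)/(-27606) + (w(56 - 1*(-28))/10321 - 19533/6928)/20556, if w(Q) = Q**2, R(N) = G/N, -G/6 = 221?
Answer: -66552311193523/119474470438379328 ≈ -0.00055704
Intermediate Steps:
G = -1326 (G = -6*221 = -1326)
R(N) = -1326/N
R(-106)/(-27606) + (w(56 - 1*(-28))/10321 - 19533/6928)/20556 = -1326/(-106)/(-27606) + ((56 - 1*(-28))**2/10321 - 19533/6928)/20556 = -1326*(-1/106)*(-1/27606) + ((56 + 28)**2*(1/10321) - 19533*1/6928)*(1/20556) = (663/53)*(-1/27606) + (84**2*(1/10321) - 19533/6928)*(1/20556) = -221/487706 + (7056*(1/10321) - 19533/6928)*(1/20556) = -221/487706 + (7056/10321 - 19533/6928)*(1/20556) = -221/487706 - 152716125/71503888*1/20556 = -221/487706 - 50905375/489944640576 = -66552311193523/119474470438379328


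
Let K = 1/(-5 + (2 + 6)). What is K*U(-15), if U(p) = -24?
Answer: -8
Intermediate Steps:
K = 1/3 (K = 1/(-5 + 8) = 1/3 ≈ 0.33333)
K*U(-15) = (1/3)*(-24) = -8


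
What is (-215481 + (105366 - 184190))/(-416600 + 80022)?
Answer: 26755/30598 ≈ 0.87440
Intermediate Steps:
(-215481 + (105366 - 184190))/(-416600 + 80022) = (-215481 - 78824)/(-336578) = -294305*(-1/336578) = 26755/30598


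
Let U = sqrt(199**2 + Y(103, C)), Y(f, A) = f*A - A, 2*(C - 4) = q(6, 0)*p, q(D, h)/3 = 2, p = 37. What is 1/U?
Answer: sqrt(51331)/51331 ≈ 0.0044138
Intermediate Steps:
q(D, h) = 6 (q(D, h) = 3*2 = 6)
C = 115 (C = 4 + (6*37)/2 = 4 + (1/2)*222 = 4 + 111 = 115)
Y(f, A) = -A + A*f (Y(f, A) = A*f - A = -A + A*f)
U = sqrt(51331) (U = sqrt(199**2 + 115*(-1 + 103)) = sqrt(39601 + 115*102) = sqrt(39601 + 11730) = sqrt(51331) ≈ 226.56)
1/U = 1/(sqrt(51331)) = sqrt(51331)/51331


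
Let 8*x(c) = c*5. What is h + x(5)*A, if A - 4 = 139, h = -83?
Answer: 2911/8 ≈ 363.88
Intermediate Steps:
x(c) = 5*c/8 (x(c) = (c*5)/8 = (5*c)/8 = 5*c/8)
A = 143 (A = 4 + 139 = 143)
h + x(5)*A = -83 + ((5/8)*5)*143 = -83 + (25/8)*143 = -83 + 3575/8 = 2911/8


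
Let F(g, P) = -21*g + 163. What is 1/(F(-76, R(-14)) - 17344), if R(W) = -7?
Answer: -1/15585 ≈ -6.4164e-5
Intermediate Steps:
F(g, P) = 163 - 21*g
1/(F(-76, R(-14)) - 17344) = 1/((163 - 21*(-76)) - 17344) = 1/((163 + 1596) - 17344) = 1/(1759 - 17344) = 1/(-15585) = -1/15585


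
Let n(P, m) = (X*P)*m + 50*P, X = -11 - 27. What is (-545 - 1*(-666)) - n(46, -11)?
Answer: -21407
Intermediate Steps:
X = -38
n(P, m) = 50*P - 38*P*m (n(P, m) = (-38*P)*m + 50*P = -38*P*m + 50*P = 50*P - 38*P*m)
(-545 - 1*(-666)) - n(46, -11) = (-545 - 1*(-666)) - 2*46*(25 - 19*(-11)) = (-545 + 666) - 2*46*(25 + 209) = 121 - 2*46*234 = 121 - 1*21528 = 121 - 21528 = -21407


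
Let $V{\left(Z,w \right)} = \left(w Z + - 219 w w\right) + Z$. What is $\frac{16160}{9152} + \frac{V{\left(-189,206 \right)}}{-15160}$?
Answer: $\frac{1338390701}{2167880} \approx 617.37$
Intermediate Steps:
$V{\left(Z,w \right)} = Z - 219 w^{2} + Z w$ ($V{\left(Z,w \right)} = \left(Z w - 219 w^{2}\right) + Z = \left(- 219 w^{2} + Z w\right) + Z = Z - 219 w^{2} + Z w$)
$\frac{16160}{9152} + \frac{V{\left(-189,206 \right)}}{-15160} = \frac{16160}{9152} + \frac{-189 - 219 \cdot 206^{2} - 38934}{-15160} = 16160 \cdot \frac{1}{9152} + \left(-189 - 9293484 - 38934\right) \left(- \frac{1}{15160}\right) = \frac{505}{286} + \left(-189 - 9293484 - 38934\right) \left(- \frac{1}{15160}\right) = \frac{505}{286} - - \frac{9332607}{15160} = \frac{505}{286} + \frac{9332607}{15160} = \frac{1338390701}{2167880}$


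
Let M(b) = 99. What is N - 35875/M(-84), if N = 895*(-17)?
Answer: -1542160/99 ≈ -15577.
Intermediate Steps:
N = -15215
N - 35875/M(-84) = -15215 - 35875/99 = -1542160/99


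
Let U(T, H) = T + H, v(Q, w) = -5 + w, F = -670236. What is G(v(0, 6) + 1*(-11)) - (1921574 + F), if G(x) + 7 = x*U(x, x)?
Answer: -1251145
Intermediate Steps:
U(T, H) = H + T
G(x) = -7 + 2*x**2 (G(x) = -7 + x*(x + x) = -7 + x*(2*x) = -7 + 2*x**2)
G(v(0, 6) + 1*(-11)) - (1921574 + F) = (-7 + 2*((-5 + 6) + 1*(-11))**2) - (1921574 - 670236) = (-7 + 2*(1 - 11)**2) - 1*1251338 = (-7 + 2*(-10)**2) - 1251338 = (-7 + 2*100) - 1251338 = (-7 + 200) - 1251338 = 193 - 1251338 = -1251145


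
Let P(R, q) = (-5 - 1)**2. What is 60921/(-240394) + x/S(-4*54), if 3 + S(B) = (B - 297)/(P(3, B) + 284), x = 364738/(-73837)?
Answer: 3061711542317/3735101204142 ≈ 0.81971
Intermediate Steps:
P(R, q) = 36 (P(R, q) = (-6)**2 = 36)
x = -364738/73837 (x = 364738*(-1/73837) = -364738/73837 ≈ -4.9398)
S(B) = -1257/320 + B/320 (S(B) = -3 + (B - 297)/(36 + 284) = -3 + (-297 + B)/320 = -3 + (-297 + B)*(1/320) = -3 + (-297/320 + B/320) = -1257/320 + B/320)
60921/(-240394) + x/S(-4*54) = 60921/(-240394) - 364738/(73837*(-1257/320 + (-4*54)/320)) = 60921*(-1/240394) - 364738/(73837*(-1257/320 + (1/320)*(-216))) = -8703/34342 - 364738/(73837*(-1257/320 - 27/40)) = -8703/34342 - 364738/(73837*(-1473/320)) = -8703/34342 - 364738/73837*(-320/1473) = -8703/34342 + 116716160/108761901 = 3061711542317/3735101204142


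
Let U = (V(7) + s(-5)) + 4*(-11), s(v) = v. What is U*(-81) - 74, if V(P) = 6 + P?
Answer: 2842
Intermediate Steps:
U = -36 (U = ((6 + 7) - 5) + 4*(-11) = (13 - 5) - 44 = 8 - 44 = -36)
U*(-81) - 74 = -36*(-81) - 74 = 2916 - 74 = 2842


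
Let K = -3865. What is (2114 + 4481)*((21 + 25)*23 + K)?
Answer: -18512165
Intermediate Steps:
(2114 + 4481)*((21 + 25)*23 + K) = (2114 + 4481)*((21 + 25)*23 - 3865) = 6595*(46*23 - 3865) = 6595*(1058 - 3865) = 6595*(-2807) = -18512165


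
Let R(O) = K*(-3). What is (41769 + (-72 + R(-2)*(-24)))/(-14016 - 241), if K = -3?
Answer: -41481/14257 ≈ -2.9095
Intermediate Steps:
R(O) = 9 (R(O) = -3*(-3) = 9)
(41769 + (-72 + R(-2)*(-24)))/(-14016 - 241) = (41769 + (-72 + 9*(-24)))/(-14016 - 241) = (41769 + (-72 - 216))/(-14257) = (41769 - 288)*(-1/14257) = 41481*(-1/14257) = -41481/14257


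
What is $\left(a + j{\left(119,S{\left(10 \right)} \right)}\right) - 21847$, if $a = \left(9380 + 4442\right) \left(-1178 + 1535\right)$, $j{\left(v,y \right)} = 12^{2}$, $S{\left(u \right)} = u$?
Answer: $4912751$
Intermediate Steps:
$j{\left(v,y \right)} = 144$
$a = 4934454$ ($a = 13822 \cdot 357 = 4934454$)
$\left(a + j{\left(119,S{\left(10 \right)} \right)}\right) - 21847 = \left(4934454 + 144\right) - 21847 = 4934598 - 21847 = 4912751$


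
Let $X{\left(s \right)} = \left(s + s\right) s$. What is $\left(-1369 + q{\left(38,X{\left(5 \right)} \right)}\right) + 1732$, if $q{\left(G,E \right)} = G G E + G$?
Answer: $72601$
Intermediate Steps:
$X{\left(s \right)} = 2 s^{2}$ ($X{\left(s \right)} = 2 s s = 2 s^{2}$)
$q{\left(G,E \right)} = G + E G^{2}$ ($q{\left(G,E \right)} = G^{2} E + G = E G^{2} + G = G + E G^{2}$)
$\left(-1369 + q{\left(38,X{\left(5 \right)} \right)}\right) + 1732 = \left(-1369 + 38 \left(1 + 2 \cdot 5^{2} \cdot 38\right)\right) + 1732 = \left(-1369 + 38 \left(1 + 2 \cdot 25 \cdot 38\right)\right) + 1732 = \left(-1369 + 38 \left(1 + 50 \cdot 38\right)\right) + 1732 = \left(-1369 + 38 \left(1 + 1900\right)\right) + 1732 = \left(-1369 + 38 \cdot 1901\right) + 1732 = \left(-1369 + 72238\right) + 1732 = 70869 + 1732 = 72601$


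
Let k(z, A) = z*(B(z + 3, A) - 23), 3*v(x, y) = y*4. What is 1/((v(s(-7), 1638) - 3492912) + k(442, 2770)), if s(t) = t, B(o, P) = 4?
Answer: -1/3499126 ≈ -2.8579e-7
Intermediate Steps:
v(x, y) = 4*y/3 (v(x, y) = (y*4)/3 = (4*y)/3 = 4*y/3)
k(z, A) = -19*z (k(z, A) = z*(4 - 23) = z*(-19) = -19*z)
1/((v(s(-7), 1638) - 3492912) + k(442, 2770)) = 1/(((4/3)*1638 - 3492912) - 19*442) = 1/((2184 - 3492912) - 8398) = 1/(-3490728 - 8398) = 1/(-3499126) = -1/3499126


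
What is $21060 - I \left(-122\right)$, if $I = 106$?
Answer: $33992$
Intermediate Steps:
$21060 - I \left(-122\right) = 21060 - 106 \left(-122\right) = 21060 - -12932 = 21060 + 12932 = 33992$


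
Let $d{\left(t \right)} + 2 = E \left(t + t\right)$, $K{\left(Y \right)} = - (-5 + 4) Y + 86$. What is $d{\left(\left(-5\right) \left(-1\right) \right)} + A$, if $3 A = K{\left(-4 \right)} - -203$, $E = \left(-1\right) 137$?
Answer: $-1277$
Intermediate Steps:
$K{\left(Y \right)} = 86 + Y$ ($K{\left(Y \right)} = \left(-1\right) \left(-1\right) Y + 86 = 1 Y + 86 = Y + 86 = 86 + Y$)
$E = -137$
$A = 95$ ($A = \frac{\left(86 - 4\right) - -203}{3} = \frac{82 + 203}{3} = \frac{1}{3} \cdot 285 = 95$)
$d{\left(t \right)} = -2 - 274 t$ ($d{\left(t \right)} = -2 - 137 \left(t + t\right) = -2 - 137 \cdot 2 t = -2 - 274 t$)
$d{\left(\left(-5\right) \left(-1\right) \right)} + A = \left(-2 - 274 \left(\left(-5\right) \left(-1\right)\right)\right) + 95 = \left(-2 - 1370\right) + 95 = -1372 + 95 = -1277$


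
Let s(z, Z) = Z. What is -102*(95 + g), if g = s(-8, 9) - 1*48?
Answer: -5712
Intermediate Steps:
g = -39 (g = 9 - 1*48 = 9 - 48 = -39)
-102*(95 + g) = -102*(95 - 39) = -102*56 = -5712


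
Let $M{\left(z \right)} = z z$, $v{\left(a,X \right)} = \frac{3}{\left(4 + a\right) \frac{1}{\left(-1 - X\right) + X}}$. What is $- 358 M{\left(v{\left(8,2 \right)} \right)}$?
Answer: $- \frac{179}{8} \approx -22.375$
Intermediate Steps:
$v{\left(a,X \right)} = \frac{3}{-4 - a}$ ($v{\left(a,X \right)} = \frac{3}{\left(4 + a\right) \frac{1}{-1}} = \frac{3}{\left(4 + a\right) \left(-1\right)} = \frac{3}{-4 - a}$)
$M{\left(z \right)} = z^{2}$
$- 358 M{\left(v{\left(8,2 \right)} \right)} = - 358 \left(- \frac{3}{4 + 8}\right)^{2} = - 358 \left(- \frac{3}{12}\right)^{2} = - 358 \left(\left(-3\right) \frac{1}{12}\right)^{2} = - 358 \left(- \frac{1}{4}\right)^{2} = \left(-358\right) \frac{1}{16} = - \frac{179}{8}$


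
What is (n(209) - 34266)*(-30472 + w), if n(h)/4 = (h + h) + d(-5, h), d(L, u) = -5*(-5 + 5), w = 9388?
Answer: 687211896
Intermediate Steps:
d(L, u) = 0 (d(L, u) = -5*0 = 0)
n(h) = 8*h (n(h) = 4*((h + h) + 0) = 4*(2*h + 0) = 4*(2*h) = 8*h)
(n(209) - 34266)*(-30472 + w) = (8*209 - 34266)*(-30472 + 9388) = (1672 - 34266)*(-21084) = -32594*(-21084) = 687211896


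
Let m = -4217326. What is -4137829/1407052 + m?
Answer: -5934001120781/1407052 ≈ -4.2173e+6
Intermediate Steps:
-4137829/1407052 + m = -4137829/1407052 - 4217326 = -5934001120781/1407052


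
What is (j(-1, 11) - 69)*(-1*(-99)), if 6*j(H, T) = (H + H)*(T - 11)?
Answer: -6831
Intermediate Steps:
j(H, T) = H*(-11 + T)/3 (j(H, T) = ((H + H)*(T - 11))/6 = ((2*H)*(-11 + T))/6 = (2*H*(-11 + T))/6 = H*(-11 + T)/3)
(j(-1, 11) - 69)*(-1*(-99)) = ((⅓)*(-1)*(-11 + 11) - 69)*(-1*(-99)) = ((⅓)*(-1)*0 - 69)*99 = (0 - 69)*99 = -69*99 = -6831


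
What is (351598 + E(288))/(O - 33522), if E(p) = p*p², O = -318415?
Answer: -24239470/351937 ≈ -68.875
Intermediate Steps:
E(p) = p³
(351598 + E(288))/(O - 33522) = (351598 + 288³)/(-318415 - 33522) = (351598 + 23887872)/(-351937) = 24239470*(-1/351937) = -24239470/351937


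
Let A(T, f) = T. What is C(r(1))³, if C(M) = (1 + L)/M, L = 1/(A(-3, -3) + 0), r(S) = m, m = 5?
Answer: 8/3375 ≈ 0.0023704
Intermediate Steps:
r(S) = 5
L = -⅓ (L = 1/(-3 + 0) = 1/(-3) = -⅓ ≈ -0.33333)
C(M) = 2/(3*M) (C(M) = (1 - ⅓)/M = 2/(3*M))
C(r(1))³ = ((⅔)/5)³ = ((⅔)*(⅕))³ = (2/15)³ = 8/3375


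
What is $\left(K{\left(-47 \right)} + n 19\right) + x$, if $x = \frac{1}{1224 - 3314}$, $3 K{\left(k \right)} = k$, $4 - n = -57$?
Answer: $\frac{7168697}{6270} \approx 1143.3$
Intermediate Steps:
$n = 61$ ($n = 4 - -57 = 4 + 57 = 61$)
$K{\left(k \right)} = \frac{k}{3}$
$x = - \frac{1}{2090}$ ($x = \frac{1}{-2090} = - \frac{1}{2090} \approx -0.00047847$)
$\left(K{\left(-47 \right)} + n 19\right) + x = \left(\frac{1}{3} \left(-47\right) + 61 \cdot 19\right) - \frac{1}{2090} = \left(- \frac{47}{3} + 1159\right) - \frac{1}{2090} = \frac{3430}{3} - \frac{1}{2090} = \frac{7168697}{6270}$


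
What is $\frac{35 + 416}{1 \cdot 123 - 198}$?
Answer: $- \frac{451}{75} \approx -6.0133$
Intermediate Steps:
$\frac{35 + 416}{1 \cdot 123 - 198} = \frac{451}{123 - 198} = \frac{451}{-75} = 451 \left(- \frac{1}{75}\right) = - \frac{451}{75}$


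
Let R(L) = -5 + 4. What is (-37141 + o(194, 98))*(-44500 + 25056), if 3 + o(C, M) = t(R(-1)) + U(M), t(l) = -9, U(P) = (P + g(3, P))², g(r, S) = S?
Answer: -24557772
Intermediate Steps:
R(L) = -1
U(P) = 4*P² (U(P) = (P + P)² = (2*P)² = 4*P²)
o(C, M) = -12 + 4*M² (o(C, M) = -3 + (-9 + 4*M²) = -12 + 4*M²)
(-37141 + o(194, 98))*(-44500 + 25056) = (-37141 + (-12 + 4*98²))*(-44500 + 25056) = (-37141 + (-12 + 4*9604))*(-19444) = (-37141 + (-12 + 38416))*(-19444) = (-37141 + 38404)*(-19444) = 1263*(-19444) = -24557772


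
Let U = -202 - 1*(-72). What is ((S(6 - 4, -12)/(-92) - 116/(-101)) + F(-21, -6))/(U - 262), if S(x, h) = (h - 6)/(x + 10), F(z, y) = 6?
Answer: -133151/7284928 ≈ -0.018278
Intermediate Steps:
S(x, h) = (-6 + h)/(10 + x)
U = -130 (U = -202 + 72 = -130)
((S(6 - 4, -12)/(-92) - 116/(-101)) + F(-21, -6))/(U - 262) = ((((-6 - 12)/(10 + (6 - 4)))/(-92) - 116/(-101)) + 6)/(-130 - 262) = (((-18/(10 + 2))*(-1/92) - 116*(-1/101)) + 6)/(-392) = (((-18/12)*(-1/92) + 116/101) + 6)*(-1/392) = ((((1/12)*(-18))*(-1/92) + 116/101) + 6)*(-1/392) = ((-3/2*(-1/92) + 116/101) + 6)*(-1/392) = ((3/184 + 116/101) + 6)*(-1/392) = (21647/18584 + 6)*(-1/392) = (133151/18584)*(-1/392) = -133151/7284928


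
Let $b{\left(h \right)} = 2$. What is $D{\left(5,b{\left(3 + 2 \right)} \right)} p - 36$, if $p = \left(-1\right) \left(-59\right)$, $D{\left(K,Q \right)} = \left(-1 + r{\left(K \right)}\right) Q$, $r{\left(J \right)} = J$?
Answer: $436$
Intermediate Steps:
$D{\left(K,Q \right)} = Q \left(-1 + K\right)$ ($D{\left(K,Q \right)} = \left(-1 + K\right) Q = Q \left(-1 + K\right)$)
$p = 59$
$D{\left(5,b{\left(3 + 2 \right)} \right)} p - 36 = 2 \left(-1 + 5\right) 59 - 36 = 2 \cdot 4 \cdot 59 - 36 = 8 \cdot 59 - 36 = 472 - 36 = 436$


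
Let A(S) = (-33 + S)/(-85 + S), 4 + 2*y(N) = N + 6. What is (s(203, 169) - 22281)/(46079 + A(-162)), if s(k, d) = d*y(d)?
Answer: -297597/1751032 ≈ -0.16996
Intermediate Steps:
y(N) = 1 + N/2 (y(N) = -2 + (N + 6)/2 = -2 + (6 + N)/2 = -2 + (3 + N/2) = 1 + N/2)
A(S) = (-33 + S)/(-85 + S)
s(k, d) = d*(1 + d/2)
(s(203, 169) - 22281)/(46079 + A(-162)) = ((1/2)*169*(2 + 169) - 22281)/(46079 + (-33 - 162)/(-85 - 162)) = ((1/2)*169*171 - 22281)/(46079 - 195/(-247)) = (28899/2 - 22281)/(46079 - 1/247*(-195)) = -15663/(2*(46079 + 15/19)) = -15663/(2*875516/19) = -15663/2*19/875516 = -297597/1751032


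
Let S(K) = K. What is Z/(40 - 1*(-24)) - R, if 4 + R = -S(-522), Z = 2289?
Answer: -30863/64 ≈ -482.23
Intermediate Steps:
R = 518 (R = -4 - 1*(-522) = -4 + 522 = 518)
Z/(40 - 1*(-24)) - R = 2289/(40 - 1*(-24)) - 1*518 = 2289/(40 + 24) - 518 = 2289/64 - 518 = -30863/64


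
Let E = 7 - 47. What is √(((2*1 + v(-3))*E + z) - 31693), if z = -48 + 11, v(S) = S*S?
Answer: I*√32170 ≈ 179.36*I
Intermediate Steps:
v(S) = S²
z = -37
E = -40
√(((2*1 + v(-3))*E + z) - 31693) = √(((2*1 + (-3)²)*(-40) - 37) - 31693) = √(((2 + 9)*(-40) - 37) - 31693) = √((11*(-40) - 37) - 31693) = √((-440 - 37) - 31693) = √(-477 - 31693) = √(-32170) = I*√32170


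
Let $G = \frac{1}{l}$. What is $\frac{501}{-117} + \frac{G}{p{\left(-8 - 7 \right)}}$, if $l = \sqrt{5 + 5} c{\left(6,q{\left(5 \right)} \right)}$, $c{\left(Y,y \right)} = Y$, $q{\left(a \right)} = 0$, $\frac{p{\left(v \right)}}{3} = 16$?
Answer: $- \frac{167}{39} + \frac{\sqrt{10}}{2880} \approx -4.281$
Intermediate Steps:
$p{\left(v \right)} = 48$ ($p{\left(v \right)} = 3 \cdot 16 = 48$)
$l = 6 \sqrt{10}$ ($l = \sqrt{5 + 5} \cdot 6 = \sqrt{10} \cdot 6 = 6 \sqrt{10} \approx 18.974$)
$G = \frac{\sqrt{10}}{60}$ ($G = \frac{1}{6 \sqrt{10}} = \frac{\sqrt{10}}{60} \approx 0.052705$)
$\frac{501}{-117} + \frac{G}{p{\left(-8 - 7 \right)}} = \frac{501}{-117} + \frac{\frac{1}{60} \sqrt{10}}{48} = 501 \left(- \frac{1}{117}\right) + \frac{\sqrt{10}}{60} \cdot \frac{1}{48} = - \frac{167}{39} + \frac{\sqrt{10}}{2880}$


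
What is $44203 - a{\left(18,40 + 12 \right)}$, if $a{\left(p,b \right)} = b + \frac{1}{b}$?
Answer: $\frac{2295851}{52} \approx 44151.0$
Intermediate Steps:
$44203 - a{\left(18,40 + 12 \right)} = 44203 - \left(\left(40 + 12\right) + \frac{1}{40 + 12}\right) = 44203 - \left(52 + \frac{1}{52}\right) = 44203 - \frac{2705}{52} = \frac{2295851}{52}$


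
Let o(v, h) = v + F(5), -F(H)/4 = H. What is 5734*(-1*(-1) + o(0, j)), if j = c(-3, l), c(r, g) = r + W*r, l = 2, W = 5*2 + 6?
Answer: -108946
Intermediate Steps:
F(H) = -4*H
W = 16 (W = 10 + 6 = 16)
c(r, g) = 17*r (c(r, g) = r + 16*r = 17*r)
j = -51 (j = 17*(-3) = -51)
o(v, h) = -20 + v (o(v, h) = v - 4*5 = v - 20 = -20 + v)
5734*(-1*(-1) + o(0, j)) = 5734*(-1*(-1) + (-20 + 0)) = 5734*(1 - 20) = 5734*(-19) = -108946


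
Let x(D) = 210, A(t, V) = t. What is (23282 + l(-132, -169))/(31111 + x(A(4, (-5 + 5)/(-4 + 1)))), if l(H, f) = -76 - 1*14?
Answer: 23192/31321 ≈ 0.74046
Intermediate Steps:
l(H, f) = -90 (l(H, f) = -76 - 14 = -90)
(23282 + l(-132, -169))/(31111 + x(A(4, (-5 + 5)/(-4 + 1)))) = (23282 - 90)/(31111 + 210) = 23192/31321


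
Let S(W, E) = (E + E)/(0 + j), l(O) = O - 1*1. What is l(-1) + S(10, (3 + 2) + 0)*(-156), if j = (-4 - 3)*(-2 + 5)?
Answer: 506/7 ≈ 72.286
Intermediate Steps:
j = -21 (j = -7*3 = -21)
l(O) = -1 + O (l(O) = O - 1 = -1 + O)
S(W, E) = -2*E/21 (S(W, E) = (E + E)/(0 - 21) = (2*E)/(-21) = (2*E)*(-1/21) = -2*E/21)
l(-1) + S(10, (3 + 2) + 0)*(-156) = (-1 - 1) - 2*((3 + 2) + 0)/21*(-156) = -2 - 2*(5 + 0)/21*(-156) = -2 - 2/21*5*(-156) = -2 - 10/21*(-156) = -2 + 520/7 = 506/7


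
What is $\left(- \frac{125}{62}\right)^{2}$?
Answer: $\frac{15625}{3844} \approx 4.0648$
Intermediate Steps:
$\left(- \frac{125}{62}\right)^{2} = \frac{15625}{3844}$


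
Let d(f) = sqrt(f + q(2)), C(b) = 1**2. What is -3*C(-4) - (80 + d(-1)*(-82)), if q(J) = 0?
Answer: -83 + 82*I ≈ -83.0 + 82.0*I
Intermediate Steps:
C(b) = 1
d(f) = sqrt(f) (d(f) = sqrt(f + 0) = sqrt(f))
-3*C(-4) - (80 + d(-1)*(-82)) = -3*1 - (80 + sqrt(-1)*(-82)) = -3 - (80 + I*(-82)) = -3 - (80 - 82*I) = -3 + (-80 + 82*I) = -83 + 82*I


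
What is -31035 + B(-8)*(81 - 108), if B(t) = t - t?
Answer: -31035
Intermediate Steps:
B(t) = 0
-31035 + B(-8)*(81 - 108) = -31035 + 0*(81 - 108) = -31035 + 0*(-27) = -31035 + 0 = -31035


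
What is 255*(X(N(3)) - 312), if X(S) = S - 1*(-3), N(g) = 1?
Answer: -78540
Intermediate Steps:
X(S) = 3 + S (X(S) = S + 3 = 3 + S)
255*(X(N(3)) - 312) = 255*((3 + 1) - 312) = 255*(4 - 312) = 255*(-308) = -78540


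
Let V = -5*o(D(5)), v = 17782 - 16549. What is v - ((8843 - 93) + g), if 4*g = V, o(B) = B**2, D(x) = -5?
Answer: -29943/4 ≈ -7485.8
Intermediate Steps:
v = 1233
V = -125 (V = -5*(-5)**2 = -5*25 = -125)
g = -125/4 (g = (1/4)*(-125) = -125/4 ≈ -31.250)
v - ((8843 - 93) + g) = 1233 - ((8843 - 93) - 125/4) = 1233 - (8750 - 125/4) = 1233 - 1*34875/4 = 1233 - 34875/4 = -29943/4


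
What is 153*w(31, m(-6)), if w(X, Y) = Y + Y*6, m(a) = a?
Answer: -6426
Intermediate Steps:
w(X, Y) = 7*Y (w(X, Y) = Y + 6*Y = 7*Y)
153*w(31, m(-6)) = 153*(7*(-6)) = 153*(-42) = -6426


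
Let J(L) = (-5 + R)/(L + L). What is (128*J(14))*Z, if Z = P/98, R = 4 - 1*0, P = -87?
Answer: 1392/343 ≈ 4.0583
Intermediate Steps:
R = 4 (R = 4 + 0 = 4)
J(L) = -1/(2*L) (J(L) = (-5 + 4)/(L + L) = -1/(2*L))
Z = -87/98 ≈ -0.88776
(128*J(14))*Z = (128*(-½/14))*(-87/98) = (128*(-½*1/14))*(-87/98) = (128*(-1/28))*(-87/98) = -32/7*(-87/98) = 1392/343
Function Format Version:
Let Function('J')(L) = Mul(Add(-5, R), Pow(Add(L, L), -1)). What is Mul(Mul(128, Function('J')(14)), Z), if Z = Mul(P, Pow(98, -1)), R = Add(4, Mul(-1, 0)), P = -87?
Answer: Rational(1392, 343) ≈ 4.0583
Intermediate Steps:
R = 4 (R = Add(4, 0) = 4)
Function('J')(L) = Mul(Rational(-1, 2), Pow(L, -1)) (Function('J')(L) = Mul(Add(-5, 4), Pow(Add(L, L), -1)) = Mul(-1, Pow(Mul(2, L), -1)) = Mul(-1, Mul(Rational(1, 2), Pow(L, -1))) = Mul(Rational(-1, 2), Pow(L, -1)))
Z = Rational(-87, 98) (Z = Mul(-87, Pow(98, -1)) = Mul(-87, Rational(1, 98)) = Rational(-87, 98) ≈ -0.88776)
Mul(Mul(128, Function('J')(14)), Z) = Mul(Mul(128, Mul(Rational(-1, 2), Pow(14, -1))), Rational(-87, 98)) = Mul(Mul(128, Mul(Rational(-1, 2), Rational(1, 14))), Rational(-87, 98)) = Mul(Mul(128, Rational(-1, 28)), Rational(-87, 98)) = Mul(Rational(-32, 7), Rational(-87, 98)) = Rational(1392, 343)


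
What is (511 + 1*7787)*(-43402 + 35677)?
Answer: -64102050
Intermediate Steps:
(511 + 1*7787)*(-43402 + 35677) = (511 + 7787)*(-7725) = 8298*(-7725) = -64102050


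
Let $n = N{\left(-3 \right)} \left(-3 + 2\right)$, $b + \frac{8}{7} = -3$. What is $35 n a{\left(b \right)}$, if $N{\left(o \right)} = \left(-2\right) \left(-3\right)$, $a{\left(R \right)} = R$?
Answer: $870$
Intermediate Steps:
$b = - \frac{29}{7}$ ($b = - \frac{8}{7} - 3 = - \frac{29}{7} \approx -4.1429$)
$N{\left(o \right)} = 6$
$n = -6$ ($n = 6 \left(-3 + 2\right) = 6 \left(-1\right) = -6$)
$35 n a{\left(b \right)} = 35 \left(-6\right) \left(- \frac{29}{7}\right) = \left(-210\right) \left(- \frac{29}{7}\right) = 870$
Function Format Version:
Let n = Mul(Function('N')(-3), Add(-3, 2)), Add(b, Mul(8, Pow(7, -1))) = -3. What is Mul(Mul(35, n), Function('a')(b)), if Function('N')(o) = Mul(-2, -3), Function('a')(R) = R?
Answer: 870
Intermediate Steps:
b = Rational(-29, 7) (b = Add(Rational(-8, 7), -3) = Rational(-29, 7) ≈ -4.1429)
Function('N')(o) = 6
n = -6 (n = Mul(6, Add(-3, 2)) = Mul(6, -1) = -6)
Mul(Mul(35, n), Function('a')(b)) = Mul(Mul(35, -6), Rational(-29, 7)) = Mul(-210, Rational(-29, 7)) = 870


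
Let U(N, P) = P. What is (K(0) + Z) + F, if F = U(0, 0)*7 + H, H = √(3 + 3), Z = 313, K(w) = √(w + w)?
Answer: 313 + √6 ≈ 315.45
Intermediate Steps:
K(w) = √2*√w (K(w) = √(2*w) = √2*√w)
H = √6 ≈ 2.4495
F = √6 (F = 0*7 + √6 = 0 + √6 = √6 ≈ 2.4495)
(K(0) + Z) + F = (√2*√0 + 313) + √6 = (√2*0 + 313) + √6 = (0 + 313) + √6 = 313 + √6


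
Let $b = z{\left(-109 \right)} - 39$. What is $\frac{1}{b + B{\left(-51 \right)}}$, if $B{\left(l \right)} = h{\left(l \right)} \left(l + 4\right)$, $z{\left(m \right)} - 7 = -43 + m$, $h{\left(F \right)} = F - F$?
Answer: $- \frac{1}{184} \approx -0.0054348$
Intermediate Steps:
$h{\left(F \right)} = 0$
$z{\left(m \right)} = -36 + m$ ($z{\left(m \right)} = 7 + \left(-43 + m\right) = -36 + m$)
$b = -184$ ($b = \left(-36 - 109\right) - 39 = -145 - 39 = -184$)
$B{\left(l \right)} = 0$ ($B{\left(l \right)} = 0 \left(l + 4\right) = 0 \left(4 + l\right) = 0$)
$\frac{1}{b + B{\left(-51 \right)}} = \frac{1}{-184 + 0} = \frac{1}{-184} = - \frac{1}{184}$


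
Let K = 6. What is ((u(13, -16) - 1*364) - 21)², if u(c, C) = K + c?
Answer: 133956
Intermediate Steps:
u(c, C) = 6 + c
((u(13, -16) - 1*364) - 21)² = (((6 + 13) - 1*364) - 21)² = ((19 - 364) - 21)² = (-345 - 21)² = (-366)² = 133956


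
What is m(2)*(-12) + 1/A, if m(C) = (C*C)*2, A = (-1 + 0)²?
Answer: -95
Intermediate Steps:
A = 1 (A = (-1)² = 1)
m(C) = 2*C² (m(C) = C²*2 = 2*C²)
m(2)*(-12) + 1/A = (2*2²)*(-12) + 1/1 = (2*4)*(-12) + 1 = 8*(-12) + 1 = -96 + 1 = -95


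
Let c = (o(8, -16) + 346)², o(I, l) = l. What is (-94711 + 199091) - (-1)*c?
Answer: 213280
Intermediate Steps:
c = 108900 (c = (-16 + 346)² = 330² = 108900)
(-94711 + 199091) - (-1)*c = (-94711 + 199091) - (-1)*108900 = 104380 - 1*(-108900) = 104380 + 108900 = 213280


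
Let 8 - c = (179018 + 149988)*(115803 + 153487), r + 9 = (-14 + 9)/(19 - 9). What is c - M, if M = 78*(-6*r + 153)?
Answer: -88598042112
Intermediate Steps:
r = -19/2 (r = -9 + (-14 + 9)/(19 - 9) = -9 - 5/10 = -9 - 5*⅒ = -9 - ½ = -19/2 ≈ -9.5000)
M = 16380 (M = 78*(-6*(-19/2) + 153) = 78*(57 + 153) = 78*210 = 16380)
c = -88598025732 (c = 8 - (179018 + 149988)*(115803 + 153487) = 8 - 329006*269290 = 8 - 1*88598025740 = 8 - 88598025740 = -88598025732)
c - M = -88598025732 - 1*16380 = -88598025732 - 16380 = -88598042112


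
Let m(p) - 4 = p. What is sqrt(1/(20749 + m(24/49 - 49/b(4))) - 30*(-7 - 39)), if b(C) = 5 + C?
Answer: sqrt(1805222275068927)/1143736 ≈ 37.148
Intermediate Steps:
m(p) = 4 + p
sqrt(1/(20749 + m(24/49 - 49/b(4))) - 30*(-7 - 39)) = sqrt(1/(20749 + (4 + (24/49 - 49/(5 + 4)))) - 30*(-7 - 39)) = sqrt(1/(20749 + (4 + (24*(1/49) - 49/9))) - 30*(-46)) = sqrt(1/(20749 + (4 + (24/49 - 49*1/9))) + 1380) = sqrt(1/(20749 + (4 + (24/49 - 49/9))) + 1380) = sqrt(1/(20749 + (4 - 2185/441)) + 1380) = sqrt(1/(20749 - 421/441) + 1380) = sqrt(1/(9149888/441) + 1380) = sqrt(441/9149888 + 1380) = sqrt(12626845881/9149888) = sqrt(1805222275068927)/1143736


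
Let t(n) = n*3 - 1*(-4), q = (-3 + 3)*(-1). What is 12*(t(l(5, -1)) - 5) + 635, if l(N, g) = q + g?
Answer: 587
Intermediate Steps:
q = 0 (q = 0*(-1) = 0)
l(N, g) = g (l(N, g) = 0 + g = g)
t(n) = 4 + 3*n (t(n) = 3*n + 4 = 4 + 3*n)
12*(t(l(5, -1)) - 5) + 635 = 12*((4 + 3*(-1)) - 5) + 635 = 12*((4 - 3) - 5) + 635 = 12*(1 - 5) + 635 = 12*(-4) + 635 = -48 + 635 = 587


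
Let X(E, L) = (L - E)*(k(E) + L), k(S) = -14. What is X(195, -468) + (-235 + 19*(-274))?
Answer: 314125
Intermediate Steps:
X(E, L) = (-14 + L)*(L - E) (X(E, L) = (L - E)*(-14 + L) = (-14 + L)*(L - E))
X(195, -468) + (-235 + 19*(-274)) = ((-468)² - 14*(-468) + 14*195 - 1*195*(-468)) + (-235 + 19*(-274)) = (219024 + 6552 + 2730 + 91260) + (-235 - 5206) = 319566 - 5441 = 314125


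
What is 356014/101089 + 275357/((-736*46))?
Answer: -15782353789/3422469184 ≈ -4.6114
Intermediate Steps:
356014/101089 + 275357/((-736*46)) = 356014*(1/101089) + 275357/(-33856) = 356014/101089 + 275357*(-1/33856) = 356014/101089 - 275357/33856 = -15782353789/3422469184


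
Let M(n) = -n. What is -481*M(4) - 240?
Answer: 1684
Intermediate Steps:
-481*M(4) - 240 = -(-481)*4 - 240 = -481*(-4) - 240 = 1924 - 240 = 1684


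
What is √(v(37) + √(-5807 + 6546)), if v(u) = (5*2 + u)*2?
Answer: √(94 + √739) ≈ 11.008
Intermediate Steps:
v(u) = 20 + 2*u (v(u) = (10 + u)*2 = 20 + 2*u)
√(v(37) + √(-5807 + 6546)) = √((20 + 2*37) + √(-5807 + 6546)) = √((20 + 74) + √739) = √(94 + √739)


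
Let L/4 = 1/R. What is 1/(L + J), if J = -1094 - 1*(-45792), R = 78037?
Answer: 78037/3488097830 ≈ 2.2372e-5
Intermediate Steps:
J = 44698 (J = -1094 + 45792 = 44698)
L = 4/78037 ≈ 5.1258e-5
1/(L + J) = 1/(4/78037 + 44698) = 1/(3488097830/78037) = 78037/3488097830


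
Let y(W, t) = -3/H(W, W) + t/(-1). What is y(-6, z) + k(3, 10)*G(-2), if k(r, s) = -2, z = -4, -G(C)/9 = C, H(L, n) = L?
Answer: -63/2 ≈ -31.500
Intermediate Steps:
G(C) = -9*C
y(W, t) = -t - 3/W (y(W, t) = -3/W + t/(-1) = -3/W + t*(-1) = -3/W - t = -t - 3/W)
y(-6, z) + k(3, 10)*G(-2) = (-1*(-4) - 3/(-6)) - (-18)*(-2) = (4 - 3*(-1/6)) - 2*18 = (4 + 1/2) - 36 = 9/2 - 36 = -63/2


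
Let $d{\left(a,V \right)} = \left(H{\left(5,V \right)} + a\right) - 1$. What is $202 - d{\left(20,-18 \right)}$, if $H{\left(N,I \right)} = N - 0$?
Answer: $178$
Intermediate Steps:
$H{\left(N,I \right)} = N$ ($H{\left(N,I \right)} = N + 0 = N$)
$d{\left(a,V \right)} = 4 + a$ ($d{\left(a,V \right)} = \left(5 + a\right) - 1 = 4 + a$)
$202 - d{\left(20,-18 \right)} = 202 - \left(4 + 20\right) = 202 - 24 = 178$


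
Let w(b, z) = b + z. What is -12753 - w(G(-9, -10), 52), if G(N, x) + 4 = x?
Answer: -12791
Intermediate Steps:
G(N, x) = -4 + x
-12753 - w(G(-9, -10), 52) = -12753 - ((-4 - 10) + 52) = -12753 - (-14 + 52) = -12753 - 1*38 = -12753 - 38 = -12791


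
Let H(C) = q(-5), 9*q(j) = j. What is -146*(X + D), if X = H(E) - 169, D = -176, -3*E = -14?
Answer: 454060/9 ≈ 50451.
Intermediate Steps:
E = 14/3 (E = -⅓*(-14) = 14/3 ≈ 4.6667)
q(j) = j/9
H(C) = -5/9 (H(C) = (⅑)*(-5) = -5/9)
X = -1526/9 (X = -5/9 - 169 = -1526/9 ≈ -169.56)
-146*(X + D) = -146*(-1526/9 - 176) = -146*(-3110/9) = 454060/9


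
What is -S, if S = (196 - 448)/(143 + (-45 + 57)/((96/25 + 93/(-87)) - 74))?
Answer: 1859076/1053709 ≈ 1.7643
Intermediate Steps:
S = -1859076/1053709 (S = -252/(143 + 12/((96*(1/25) + 93*(-1/87)) - 74)) = -252/(143 + 12/((96/25 - 31/29) - 74)) = -252/(143 + 12/(2009/725 - 74)) = -252/(143 + 12/(-51641/725)) = -252/(143 + 12*(-725/51641)) = -252/(143 - 8700/51641) = -252/7375963/51641 = -252*51641/7375963 = -1859076/1053709 ≈ -1.7643)
-S = -1*(-1859076/1053709) = 1859076/1053709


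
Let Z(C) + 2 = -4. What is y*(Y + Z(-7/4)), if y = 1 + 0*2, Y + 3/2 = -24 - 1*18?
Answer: -99/2 ≈ -49.500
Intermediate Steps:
Z(C) = -6 (Z(C) = -2 - 4 = -6)
Y = -87/2 (Y = -3/2 + (-24 - 1*18) = -3/2 + (-24 - 18) = -3/2 - 42 = -87/2 ≈ -43.500)
y = 1 (y = 1 + 0 = 1)
y*(Y + Z(-7/4)) = 1*(-87/2 - 6) = 1*(-99/2) = -99/2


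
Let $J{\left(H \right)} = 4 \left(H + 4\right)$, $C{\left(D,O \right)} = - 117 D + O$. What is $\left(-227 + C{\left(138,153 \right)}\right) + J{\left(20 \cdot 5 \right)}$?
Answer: $-15804$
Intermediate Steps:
$C{\left(D,O \right)} = O - 117 D$
$J{\left(H \right)} = 16 + 4 H$ ($J{\left(H \right)} = 4 \left(4 + H\right) = 16 + 4 H$)
$\left(-227 + C{\left(138,153 \right)}\right) + J{\left(20 \cdot 5 \right)} = \left(-227 + \left(153 - 16146\right)\right) + \left(16 + 4 \cdot 20 \cdot 5\right) = \left(-227 + \left(153 - 16146\right)\right) + \left(16 + 4 \cdot 100\right) = \left(-227 - 15993\right) + \left(16 + 400\right) = -16220 + 416 = -15804$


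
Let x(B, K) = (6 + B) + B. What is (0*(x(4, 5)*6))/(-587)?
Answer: 0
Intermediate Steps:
x(B, K) = 6 + 2*B
(0*(x(4, 5)*6))/(-587) = (0*((6 + 2*4)*6))/(-587) = (0*((6 + 8)*6))*(-1/587) = (0*(14*6))*(-1/587) = (0*84)*(-1/587) = 0*(-1/587) = 0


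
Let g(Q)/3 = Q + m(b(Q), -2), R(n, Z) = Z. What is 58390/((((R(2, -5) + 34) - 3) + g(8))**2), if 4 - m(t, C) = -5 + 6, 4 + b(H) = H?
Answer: 58390/3481 ≈ 16.774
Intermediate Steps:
b(H) = -4 + H
m(t, C) = 3 (m(t, C) = 4 - (-5 + 6) = 4 - 1*1 = 4 - 1 = 3)
g(Q) = 9 + 3*Q (g(Q) = 3*(Q + 3) = 3*(3 + Q) = 9 + 3*Q)
58390/((((R(2, -5) + 34) - 3) + g(8))**2) = 58390/((((-5 + 34) - 3) + (9 + 3*8))**2) = 58390/(((29 - 3) + (9 + 24))**2) = 58390/((26 + 33)**2) = 58390/(59**2) = 58390/3481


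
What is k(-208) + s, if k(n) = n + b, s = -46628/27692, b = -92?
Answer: -2088557/6923 ≈ -301.68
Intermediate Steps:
s = -11657/6923 (s = -46628*1/27692 = -11657/6923 ≈ -1.6838)
k(n) = -92 + n (k(n) = n - 92 = -92 + n)
k(-208) + s = (-92 - 208) - 11657/6923 = -300 - 11657/6923 = -2088557/6923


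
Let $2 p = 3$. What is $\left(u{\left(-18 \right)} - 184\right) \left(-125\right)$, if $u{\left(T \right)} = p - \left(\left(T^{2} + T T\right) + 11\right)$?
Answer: $\frac{210375}{2} \approx 1.0519 \cdot 10^{5}$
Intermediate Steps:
$p = \frac{3}{2}$ ($p = \frac{1}{2} \cdot 3 = \frac{3}{2} \approx 1.5$)
$u{\left(T \right)} = - \frac{19}{2} - 2 T^{2}$ ($u{\left(T \right)} = \frac{3}{2} - \left(\left(T^{2} + T T\right) + 11\right) = \frac{3}{2} - \left(\left(T^{2} + T^{2}\right) + 11\right) = \frac{3}{2} - \left(2 T^{2} + 11\right) = \frac{3}{2} - \left(11 + 2 T^{2}\right) = - \frac{19}{2} - 2 T^{2}$)
$\left(u{\left(-18 \right)} - 184\right) \left(-125\right) = \left(\left(- \frac{19}{2} - 2 \left(-18\right)^{2}\right) - 184\right) \left(-125\right) = \left(\left(- \frac{19}{2} - 648\right) - 184\right) \left(-125\right) = \left(- \frac{1315}{2} - 184\right) \left(-125\right) = \left(- \frac{1683}{2}\right) \left(-125\right) = \frac{210375}{2}$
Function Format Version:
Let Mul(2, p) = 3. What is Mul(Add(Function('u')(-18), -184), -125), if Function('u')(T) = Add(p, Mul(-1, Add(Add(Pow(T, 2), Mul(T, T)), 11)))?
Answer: Rational(210375, 2) ≈ 1.0519e+5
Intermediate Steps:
p = Rational(3, 2) (p = Mul(Rational(1, 2), 3) = Rational(3, 2) ≈ 1.5000)
Function('u')(T) = Add(Rational(-19, 2), Mul(-2, Pow(T, 2))) (Function('u')(T) = Add(Rational(3, 2), Mul(-1, Add(Add(Pow(T, 2), Mul(T, T)), 11))) = Add(Rational(3, 2), Mul(-1, Add(Add(Pow(T, 2), Pow(T, 2)), 11))) = Add(Rational(3, 2), Mul(-1, Add(Mul(2, Pow(T, 2)), 11))) = Add(Rational(3, 2), Mul(-1, Add(11, Mul(2, Pow(T, 2))))) = Add(Rational(3, 2), Add(-11, Mul(-2, Pow(T, 2)))) = Add(Rational(-19, 2), Mul(-2, Pow(T, 2))))
Mul(Add(Function('u')(-18), -184), -125) = Mul(Add(Add(Rational(-19, 2), Mul(-2, Pow(-18, 2))), -184), -125) = Mul(Add(Add(Rational(-19, 2), Mul(-2, 324)), -184), -125) = Mul(Add(Add(Rational(-19, 2), -648), -184), -125) = Mul(Add(Rational(-1315, 2), -184), -125) = Mul(Rational(-1683, 2), -125) = Rational(210375, 2)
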